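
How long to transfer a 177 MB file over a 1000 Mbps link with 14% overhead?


Effective throughput = 1000 * (1 - 14/100) = 860 Mbps
File size in Mb = 177 * 8 = 1416 Mb
Time = 1416 / 860
Time = 1.6465 seconds


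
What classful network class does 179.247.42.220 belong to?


First octet: 179
Binary: 10110011
10xxxxxx -> Class B (128-191)
Class B, default mask 255.255.0.0 (/16)


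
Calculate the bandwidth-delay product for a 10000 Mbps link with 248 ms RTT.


BDP = bandwidth * RTT
= 10000 Mbps * 248 ms
= 10000 * 1e6 * 248 / 1000 bits
= 2480000000 bits
= 310000000 bytes
= 302734.375 KB
BDP = 2480000000 bits (310000000 bytes)


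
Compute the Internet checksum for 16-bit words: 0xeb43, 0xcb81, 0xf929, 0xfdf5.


Sum all words (with carry folding):
+ 0xeb43 = 0xeb43
+ 0xcb81 = 0xb6c5
+ 0xf929 = 0xafef
+ 0xfdf5 = 0xade5
One's complement: ~0xade5
Checksum = 0x521a


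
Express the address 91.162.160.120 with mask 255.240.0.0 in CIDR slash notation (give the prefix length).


Binary: 11111111.11110000.00000000.00000000
Count leading 1s
Prefix: /12


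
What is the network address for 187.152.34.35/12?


IP:   10111011.10011000.00100010.00100011
Mask: 11111111.11110000.00000000.00000000
AND operation:
Net:  10111011.10010000.00000000.00000000
Network: 187.144.0.0/12


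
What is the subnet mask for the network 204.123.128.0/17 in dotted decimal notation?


/17 means 17 network bits, 15 host bits
Binary: 11111111111111111000000000000000
Mask: 255.255.128.0


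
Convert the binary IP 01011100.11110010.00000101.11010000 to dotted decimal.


01011100 = 92
11110010 = 242
00000101 = 5
11010000 = 208
IP: 92.242.5.208


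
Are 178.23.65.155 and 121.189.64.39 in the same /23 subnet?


Mask: 255.255.254.0
178.23.65.155 AND mask = 178.23.64.0
121.189.64.39 AND mask = 121.189.64.0
No, different subnets (178.23.64.0 vs 121.189.64.0)


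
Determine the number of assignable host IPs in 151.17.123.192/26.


Host bits = 32 - 26 = 6
Total addresses = 2^6 = 64
Usable = total - 2 (network and broadcast)
Usable hosts: 62


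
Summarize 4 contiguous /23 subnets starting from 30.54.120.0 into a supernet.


Original prefix: /23
Number of subnets: 4 = 2^2
New prefix = 23 - 2 = 21
Supernet: 30.54.120.0/21


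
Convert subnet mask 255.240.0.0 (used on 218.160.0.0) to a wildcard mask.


Subnet mask: 255.240.0.0
Wildcard = 255.255.255.255 - subnet mask
255 - 255 = 0
255 - 240 = 15
255 - 0 = 255
255 - 0 = 255
Wildcard: 0.15.255.255


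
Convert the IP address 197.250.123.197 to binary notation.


197 = 11000101
250 = 11111010
123 = 01111011
197 = 11000101
Binary: 11000101.11111010.01111011.11000101


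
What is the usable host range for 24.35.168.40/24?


Network: 24.35.168.0
Broadcast: 24.35.168.255
First usable = network + 1
Last usable = broadcast - 1
Range: 24.35.168.1 to 24.35.168.254


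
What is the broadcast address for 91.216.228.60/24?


Network: 91.216.228.0/24
Host bits = 8
Set all host bits to 1:
Broadcast: 91.216.228.255


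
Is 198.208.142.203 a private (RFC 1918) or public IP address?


RFC 1918 private ranges:
  10.0.0.0/8 (10.0.0.0 - 10.255.255.255)
  172.16.0.0/12 (172.16.0.0 - 172.31.255.255)
  192.168.0.0/16 (192.168.0.0 - 192.168.255.255)
Public (not in any RFC 1918 range)


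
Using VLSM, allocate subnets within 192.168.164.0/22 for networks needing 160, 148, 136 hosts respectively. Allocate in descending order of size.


160 hosts -> /24 (254 usable): 192.168.164.0/24
148 hosts -> /24 (254 usable): 192.168.165.0/24
136 hosts -> /24 (254 usable): 192.168.166.0/24
Allocation: 192.168.164.0/24 (160 hosts, 254 usable); 192.168.165.0/24 (148 hosts, 254 usable); 192.168.166.0/24 (136 hosts, 254 usable)


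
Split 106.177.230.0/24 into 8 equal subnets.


New prefix = 24 + 3 = 27
Each subnet has 32 addresses
  106.177.230.0/27
  106.177.230.32/27
  106.177.230.64/27
  106.177.230.96/27
  106.177.230.128/27
  106.177.230.160/27
  106.177.230.192/27
  106.177.230.224/27
Subnets: 106.177.230.0/27, 106.177.230.32/27, 106.177.230.64/27, 106.177.230.96/27, 106.177.230.128/27, 106.177.230.160/27, 106.177.230.192/27, 106.177.230.224/27


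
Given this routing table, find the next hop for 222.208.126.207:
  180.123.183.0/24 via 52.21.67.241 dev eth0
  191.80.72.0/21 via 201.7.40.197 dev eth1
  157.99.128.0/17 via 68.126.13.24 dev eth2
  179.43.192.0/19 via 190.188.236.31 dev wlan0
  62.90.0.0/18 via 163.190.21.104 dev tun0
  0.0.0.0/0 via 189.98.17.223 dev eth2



Longest prefix match for 222.208.126.207:
  /24 180.123.183.0: no
  /21 191.80.72.0: no
  /17 157.99.128.0: no
  /19 179.43.192.0: no
  /18 62.90.0.0: no
  /0 0.0.0.0: MATCH
Selected: next-hop 189.98.17.223 via eth2 (matched /0)


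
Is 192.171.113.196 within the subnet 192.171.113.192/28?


Subnet network: 192.171.113.192
Test IP AND mask: 192.171.113.192
Yes, 192.171.113.196 is in 192.171.113.192/28


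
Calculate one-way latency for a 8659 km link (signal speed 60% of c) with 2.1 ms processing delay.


Speed = 0.6 * 3e5 km/s = 180000 km/s
Propagation delay = 8659 / 180000 = 0.0481 s = 48.1056 ms
Processing delay = 2.1 ms
Total one-way latency = 50.2056 ms


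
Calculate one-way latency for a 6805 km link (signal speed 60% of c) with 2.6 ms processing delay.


Speed = 0.6 * 3e5 km/s = 180000 km/s
Propagation delay = 6805 / 180000 = 0.0378 s = 37.8056 ms
Processing delay = 2.6 ms
Total one-way latency = 40.4056 ms


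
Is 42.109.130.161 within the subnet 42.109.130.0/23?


Subnet network: 42.109.130.0
Test IP AND mask: 42.109.130.0
Yes, 42.109.130.161 is in 42.109.130.0/23


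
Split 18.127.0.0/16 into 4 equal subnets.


New prefix = 16 + 2 = 18
Each subnet has 16384 addresses
  18.127.0.0/18
  18.127.64.0/18
  18.127.128.0/18
  18.127.192.0/18
Subnets: 18.127.0.0/18, 18.127.64.0/18, 18.127.128.0/18, 18.127.192.0/18


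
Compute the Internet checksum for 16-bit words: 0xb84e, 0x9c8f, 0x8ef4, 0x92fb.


Sum all words (with carry folding):
+ 0xb84e = 0xb84e
+ 0x9c8f = 0x54de
+ 0x8ef4 = 0xe3d2
+ 0x92fb = 0x76ce
One's complement: ~0x76ce
Checksum = 0x8931


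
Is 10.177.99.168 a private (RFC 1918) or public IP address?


RFC 1918 private ranges:
  10.0.0.0/8 (10.0.0.0 - 10.255.255.255)
  172.16.0.0/12 (172.16.0.0 - 172.31.255.255)
  192.168.0.0/16 (192.168.0.0 - 192.168.255.255)
Private (in 10.0.0.0/8)


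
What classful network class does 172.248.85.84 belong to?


First octet: 172
Binary: 10101100
10xxxxxx -> Class B (128-191)
Class B, default mask 255.255.0.0 (/16)


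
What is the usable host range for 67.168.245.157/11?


Network: 67.160.0.0
Broadcast: 67.191.255.255
First usable = network + 1
Last usable = broadcast - 1
Range: 67.160.0.1 to 67.191.255.254


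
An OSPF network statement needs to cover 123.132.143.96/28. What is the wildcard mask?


Subnet mask: 255.255.255.240
Wildcard = 255.255.255.255 - subnet mask
255 - 255 = 0
255 - 255 = 0
255 - 255 = 0
255 - 240 = 15
Wildcard: 0.0.0.15


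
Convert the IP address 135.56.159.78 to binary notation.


135 = 10000111
56 = 00111000
159 = 10011111
78 = 01001110
Binary: 10000111.00111000.10011111.01001110


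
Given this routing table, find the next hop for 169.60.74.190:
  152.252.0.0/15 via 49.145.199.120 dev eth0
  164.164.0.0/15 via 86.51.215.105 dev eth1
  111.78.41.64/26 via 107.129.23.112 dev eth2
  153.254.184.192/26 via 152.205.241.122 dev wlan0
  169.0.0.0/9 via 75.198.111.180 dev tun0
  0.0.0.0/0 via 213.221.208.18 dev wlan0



Longest prefix match for 169.60.74.190:
  /15 152.252.0.0: no
  /15 164.164.0.0: no
  /26 111.78.41.64: no
  /26 153.254.184.192: no
  /9 169.0.0.0: MATCH
  /0 0.0.0.0: MATCH
Selected: next-hop 75.198.111.180 via tun0 (matched /9)


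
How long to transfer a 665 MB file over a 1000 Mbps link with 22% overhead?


Effective throughput = 1000 * (1 - 22/100) = 780 Mbps
File size in Mb = 665 * 8 = 5320 Mb
Time = 5320 / 780
Time = 6.8205 seconds


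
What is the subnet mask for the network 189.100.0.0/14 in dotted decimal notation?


/14 means 14 network bits, 18 host bits
Binary: 11111111111111000000000000000000
Mask: 255.252.0.0


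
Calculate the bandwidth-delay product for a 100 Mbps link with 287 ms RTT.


BDP = bandwidth * RTT
= 100 Mbps * 287 ms
= 100 * 1e6 * 287 / 1000 bits
= 28700000 bits
= 3587500 bytes
= 3503.418 KB
BDP = 28700000 bits (3587500 bytes)


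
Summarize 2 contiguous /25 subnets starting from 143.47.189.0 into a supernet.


Original prefix: /25
Number of subnets: 2 = 2^1
New prefix = 25 - 1 = 24
Supernet: 143.47.189.0/24


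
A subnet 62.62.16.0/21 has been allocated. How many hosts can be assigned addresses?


Host bits = 32 - 21 = 11
Total addresses = 2^11 = 2048
Usable = total - 2 (network and broadcast)
Usable hosts: 2046


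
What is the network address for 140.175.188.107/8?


IP:   10001100.10101111.10111100.01101011
Mask: 11111111.00000000.00000000.00000000
AND operation:
Net:  10001100.00000000.00000000.00000000
Network: 140.0.0.0/8


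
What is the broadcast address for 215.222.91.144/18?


Network: 215.222.64.0/18
Host bits = 14
Set all host bits to 1:
Broadcast: 215.222.127.255


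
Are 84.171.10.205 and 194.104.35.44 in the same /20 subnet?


Mask: 255.255.240.0
84.171.10.205 AND mask = 84.171.0.0
194.104.35.44 AND mask = 194.104.32.0
No, different subnets (84.171.0.0 vs 194.104.32.0)


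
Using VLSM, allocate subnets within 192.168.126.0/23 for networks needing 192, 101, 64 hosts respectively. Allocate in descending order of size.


192 hosts -> /24 (254 usable): 192.168.126.0/24
101 hosts -> /25 (126 usable): 192.168.127.0/25
64 hosts -> /25 (126 usable): 192.168.127.128/25
Allocation: 192.168.126.0/24 (192 hosts, 254 usable); 192.168.127.0/25 (101 hosts, 126 usable); 192.168.127.128/25 (64 hosts, 126 usable)


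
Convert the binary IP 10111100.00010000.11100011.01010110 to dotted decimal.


10111100 = 188
00010000 = 16
11100011 = 227
01010110 = 86
IP: 188.16.227.86


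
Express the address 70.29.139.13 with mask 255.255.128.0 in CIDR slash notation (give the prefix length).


Binary: 11111111.11111111.10000000.00000000
Count leading 1s
Prefix: /17


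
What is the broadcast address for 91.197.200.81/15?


Network: 91.196.0.0/15
Host bits = 17
Set all host bits to 1:
Broadcast: 91.197.255.255


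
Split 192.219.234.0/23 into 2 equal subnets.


New prefix = 23 + 1 = 24
Each subnet has 256 addresses
  192.219.234.0/24
  192.219.235.0/24
Subnets: 192.219.234.0/24, 192.219.235.0/24


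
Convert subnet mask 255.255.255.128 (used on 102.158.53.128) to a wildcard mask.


Subnet mask: 255.255.255.128
Wildcard = 255.255.255.255 - subnet mask
255 - 255 = 0
255 - 255 = 0
255 - 255 = 0
255 - 128 = 127
Wildcard: 0.0.0.127


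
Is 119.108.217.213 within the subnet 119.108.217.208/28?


Subnet network: 119.108.217.208
Test IP AND mask: 119.108.217.208
Yes, 119.108.217.213 is in 119.108.217.208/28


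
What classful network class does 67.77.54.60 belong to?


First octet: 67
Binary: 01000011
0xxxxxxx -> Class A (1-126)
Class A, default mask 255.0.0.0 (/8)


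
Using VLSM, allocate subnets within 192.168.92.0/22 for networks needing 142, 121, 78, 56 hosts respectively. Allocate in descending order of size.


142 hosts -> /24 (254 usable): 192.168.92.0/24
121 hosts -> /25 (126 usable): 192.168.93.0/25
78 hosts -> /25 (126 usable): 192.168.93.128/25
56 hosts -> /26 (62 usable): 192.168.94.0/26
Allocation: 192.168.92.0/24 (142 hosts, 254 usable); 192.168.93.0/25 (121 hosts, 126 usable); 192.168.93.128/25 (78 hosts, 126 usable); 192.168.94.0/26 (56 hosts, 62 usable)


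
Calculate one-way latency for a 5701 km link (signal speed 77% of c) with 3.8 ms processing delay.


Speed = 0.77 * 3e5 km/s = 231000 km/s
Propagation delay = 5701 / 231000 = 0.0247 s = 24.6797 ms
Processing delay = 3.8 ms
Total one-way latency = 28.4797 ms


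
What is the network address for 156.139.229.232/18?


IP:   10011100.10001011.11100101.11101000
Mask: 11111111.11111111.11000000.00000000
AND operation:
Net:  10011100.10001011.11000000.00000000
Network: 156.139.192.0/18


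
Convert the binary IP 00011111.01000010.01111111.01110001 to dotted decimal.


00011111 = 31
01000010 = 66
01111111 = 127
01110001 = 113
IP: 31.66.127.113


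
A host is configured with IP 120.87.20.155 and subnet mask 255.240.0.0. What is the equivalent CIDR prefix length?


Binary: 11111111.11110000.00000000.00000000
Count leading 1s
Prefix: /12


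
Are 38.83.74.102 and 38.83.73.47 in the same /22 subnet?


Mask: 255.255.252.0
38.83.74.102 AND mask = 38.83.72.0
38.83.73.47 AND mask = 38.83.72.0
Yes, same subnet (38.83.72.0)


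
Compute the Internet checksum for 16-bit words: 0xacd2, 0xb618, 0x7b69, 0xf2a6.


Sum all words (with carry folding):
+ 0xacd2 = 0xacd2
+ 0xb618 = 0x62eb
+ 0x7b69 = 0xde54
+ 0xf2a6 = 0xd0fb
One's complement: ~0xd0fb
Checksum = 0x2f04


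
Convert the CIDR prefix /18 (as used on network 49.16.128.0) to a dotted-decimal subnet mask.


/18 means 18 network bits, 14 host bits
Binary: 11111111111111111100000000000000
Mask: 255.255.192.0


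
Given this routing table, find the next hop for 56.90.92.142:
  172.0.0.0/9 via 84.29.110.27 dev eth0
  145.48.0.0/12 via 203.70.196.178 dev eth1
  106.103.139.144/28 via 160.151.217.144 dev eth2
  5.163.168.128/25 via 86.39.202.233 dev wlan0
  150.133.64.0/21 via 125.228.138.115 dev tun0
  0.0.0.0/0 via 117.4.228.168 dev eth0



Longest prefix match for 56.90.92.142:
  /9 172.0.0.0: no
  /12 145.48.0.0: no
  /28 106.103.139.144: no
  /25 5.163.168.128: no
  /21 150.133.64.0: no
  /0 0.0.0.0: MATCH
Selected: next-hop 117.4.228.168 via eth0 (matched /0)


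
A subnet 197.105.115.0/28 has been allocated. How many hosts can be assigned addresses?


Host bits = 32 - 28 = 4
Total addresses = 2^4 = 16
Usable = total - 2 (network and broadcast)
Usable hosts: 14


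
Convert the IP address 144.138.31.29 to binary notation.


144 = 10010000
138 = 10001010
31 = 00011111
29 = 00011101
Binary: 10010000.10001010.00011111.00011101


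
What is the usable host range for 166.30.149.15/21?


Network: 166.30.144.0
Broadcast: 166.30.151.255
First usable = network + 1
Last usable = broadcast - 1
Range: 166.30.144.1 to 166.30.151.254


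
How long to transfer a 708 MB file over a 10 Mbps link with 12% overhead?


Effective throughput = 10 * (1 - 12/100) = 8.8 Mbps
File size in Mb = 708 * 8 = 5664 Mb
Time = 5664 / 8.8
Time = 643.6364 seconds


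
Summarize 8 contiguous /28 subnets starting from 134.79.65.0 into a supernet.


Original prefix: /28
Number of subnets: 8 = 2^3
New prefix = 28 - 3 = 25
Supernet: 134.79.65.0/25


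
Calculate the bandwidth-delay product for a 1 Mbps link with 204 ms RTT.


BDP = bandwidth * RTT
= 1 Mbps * 204 ms
= 1 * 1e6 * 204 / 1000 bits
= 204000 bits
= 25500 bytes
= 24.9023 KB
BDP = 204000 bits (25500 bytes)


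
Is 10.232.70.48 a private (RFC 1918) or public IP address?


RFC 1918 private ranges:
  10.0.0.0/8 (10.0.0.0 - 10.255.255.255)
  172.16.0.0/12 (172.16.0.0 - 172.31.255.255)
  192.168.0.0/16 (192.168.0.0 - 192.168.255.255)
Private (in 10.0.0.0/8)


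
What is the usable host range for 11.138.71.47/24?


Network: 11.138.71.0
Broadcast: 11.138.71.255
First usable = network + 1
Last usable = broadcast - 1
Range: 11.138.71.1 to 11.138.71.254


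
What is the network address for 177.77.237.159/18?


IP:   10110001.01001101.11101101.10011111
Mask: 11111111.11111111.11000000.00000000
AND operation:
Net:  10110001.01001101.11000000.00000000
Network: 177.77.192.0/18


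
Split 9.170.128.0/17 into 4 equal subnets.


New prefix = 17 + 2 = 19
Each subnet has 8192 addresses
  9.170.128.0/19
  9.170.160.0/19
  9.170.192.0/19
  9.170.224.0/19
Subnets: 9.170.128.0/19, 9.170.160.0/19, 9.170.192.0/19, 9.170.224.0/19


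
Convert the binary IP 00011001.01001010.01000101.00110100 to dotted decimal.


00011001 = 25
01001010 = 74
01000101 = 69
00110100 = 52
IP: 25.74.69.52


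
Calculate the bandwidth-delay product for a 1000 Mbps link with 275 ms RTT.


BDP = bandwidth * RTT
= 1000 Mbps * 275 ms
= 1000 * 1e6 * 275 / 1000 bits
= 275000000 bits
= 34375000 bytes
= 33569.3359 KB
BDP = 275000000 bits (34375000 bytes)


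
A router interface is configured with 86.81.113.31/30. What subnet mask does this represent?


/30 means 30 network bits, 2 host bits
Binary: 11111111111111111111111111111100
Mask: 255.255.255.252


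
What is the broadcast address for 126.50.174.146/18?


Network: 126.50.128.0/18
Host bits = 14
Set all host bits to 1:
Broadcast: 126.50.191.255


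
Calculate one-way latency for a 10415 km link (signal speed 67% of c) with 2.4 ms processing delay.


Speed = 0.67 * 3e5 km/s = 201000 km/s
Propagation delay = 10415 / 201000 = 0.0518 s = 51.8159 ms
Processing delay = 2.4 ms
Total one-way latency = 54.2159 ms


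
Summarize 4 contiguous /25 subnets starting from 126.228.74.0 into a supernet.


Original prefix: /25
Number of subnets: 4 = 2^2
New prefix = 25 - 2 = 23
Supernet: 126.228.74.0/23


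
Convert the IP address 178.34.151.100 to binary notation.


178 = 10110010
34 = 00100010
151 = 10010111
100 = 01100100
Binary: 10110010.00100010.10010111.01100100


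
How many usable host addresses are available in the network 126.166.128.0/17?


Host bits = 32 - 17 = 15
Total addresses = 2^15 = 32768
Usable = total - 2 (network and broadcast)
Usable hosts: 32766


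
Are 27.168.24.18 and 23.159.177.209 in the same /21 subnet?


Mask: 255.255.248.0
27.168.24.18 AND mask = 27.168.24.0
23.159.177.209 AND mask = 23.159.176.0
No, different subnets (27.168.24.0 vs 23.159.176.0)


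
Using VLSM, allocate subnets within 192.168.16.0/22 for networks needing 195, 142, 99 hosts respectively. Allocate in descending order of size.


195 hosts -> /24 (254 usable): 192.168.16.0/24
142 hosts -> /24 (254 usable): 192.168.17.0/24
99 hosts -> /25 (126 usable): 192.168.18.0/25
Allocation: 192.168.16.0/24 (195 hosts, 254 usable); 192.168.17.0/24 (142 hosts, 254 usable); 192.168.18.0/25 (99 hosts, 126 usable)


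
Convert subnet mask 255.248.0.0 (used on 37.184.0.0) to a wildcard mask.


Subnet mask: 255.248.0.0
Wildcard = 255.255.255.255 - subnet mask
255 - 255 = 0
255 - 248 = 7
255 - 0 = 255
255 - 0 = 255
Wildcard: 0.7.255.255


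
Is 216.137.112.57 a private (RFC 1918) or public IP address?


RFC 1918 private ranges:
  10.0.0.0/8 (10.0.0.0 - 10.255.255.255)
  172.16.0.0/12 (172.16.0.0 - 172.31.255.255)
  192.168.0.0/16 (192.168.0.0 - 192.168.255.255)
Public (not in any RFC 1918 range)


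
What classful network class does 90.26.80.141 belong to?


First octet: 90
Binary: 01011010
0xxxxxxx -> Class A (1-126)
Class A, default mask 255.0.0.0 (/8)


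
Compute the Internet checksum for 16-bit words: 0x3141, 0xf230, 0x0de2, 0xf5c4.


Sum all words (with carry folding):
+ 0x3141 = 0x3141
+ 0xf230 = 0x2372
+ 0x0de2 = 0x3154
+ 0xf5c4 = 0x2719
One's complement: ~0x2719
Checksum = 0xd8e6


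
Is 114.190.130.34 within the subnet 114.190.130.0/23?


Subnet network: 114.190.130.0
Test IP AND mask: 114.190.130.0
Yes, 114.190.130.34 is in 114.190.130.0/23


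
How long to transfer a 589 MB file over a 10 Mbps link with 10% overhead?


Effective throughput = 10 * (1 - 10/100) = 9 Mbps
File size in Mb = 589 * 8 = 4712 Mb
Time = 4712 / 9
Time = 523.5556 seconds


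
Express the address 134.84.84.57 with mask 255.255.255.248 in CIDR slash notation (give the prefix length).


Binary: 11111111.11111111.11111111.11111000
Count leading 1s
Prefix: /29


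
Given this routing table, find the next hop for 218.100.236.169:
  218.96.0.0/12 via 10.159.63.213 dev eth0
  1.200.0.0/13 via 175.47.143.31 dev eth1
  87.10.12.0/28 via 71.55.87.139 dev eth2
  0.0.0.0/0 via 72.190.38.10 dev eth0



Longest prefix match for 218.100.236.169:
  /12 218.96.0.0: MATCH
  /13 1.200.0.0: no
  /28 87.10.12.0: no
  /0 0.0.0.0: MATCH
Selected: next-hop 10.159.63.213 via eth0 (matched /12)


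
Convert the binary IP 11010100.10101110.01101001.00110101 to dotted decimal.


11010100 = 212
10101110 = 174
01101001 = 105
00110101 = 53
IP: 212.174.105.53


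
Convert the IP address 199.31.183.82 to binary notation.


199 = 11000111
31 = 00011111
183 = 10110111
82 = 01010010
Binary: 11000111.00011111.10110111.01010010


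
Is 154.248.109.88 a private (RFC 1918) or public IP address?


RFC 1918 private ranges:
  10.0.0.0/8 (10.0.0.0 - 10.255.255.255)
  172.16.0.0/12 (172.16.0.0 - 172.31.255.255)
  192.168.0.0/16 (192.168.0.0 - 192.168.255.255)
Public (not in any RFC 1918 range)


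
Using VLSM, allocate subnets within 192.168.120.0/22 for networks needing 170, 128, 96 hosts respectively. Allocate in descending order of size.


170 hosts -> /24 (254 usable): 192.168.120.0/24
128 hosts -> /24 (254 usable): 192.168.121.0/24
96 hosts -> /25 (126 usable): 192.168.122.0/25
Allocation: 192.168.120.0/24 (170 hosts, 254 usable); 192.168.121.0/24 (128 hosts, 254 usable); 192.168.122.0/25 (96 hosts, 126 usable)


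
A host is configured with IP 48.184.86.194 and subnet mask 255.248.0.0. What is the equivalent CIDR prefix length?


Binary: 11111111.11111000.00000000.00000000
Count leading 1s
Prefix: /13


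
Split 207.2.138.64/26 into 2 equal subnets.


New prefix = 26 + 1 = 27
Each subnet has 32 addresses
  207.2.138.64/27
  207.2.138.96/27
Subnets: 207.2.138.64/27, 207.2.138.96/27


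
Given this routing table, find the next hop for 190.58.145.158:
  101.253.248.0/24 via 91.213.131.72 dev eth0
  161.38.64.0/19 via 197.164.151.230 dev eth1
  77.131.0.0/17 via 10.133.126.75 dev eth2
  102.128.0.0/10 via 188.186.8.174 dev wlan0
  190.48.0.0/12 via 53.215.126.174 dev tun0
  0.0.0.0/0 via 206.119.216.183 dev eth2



Longest prefix match for 190.58.145.158:
  /24 101.253.248.0: no
  /19 161.38.64.0: no
  /17 77.131.0.0: no
  /10 102.128.0.0: no
  /12 190.48.0.0: MATCH
  /0 0.0.0.0: MATCH
Selected: next-hop 53.215.126.174 via tun0 (matched /12)


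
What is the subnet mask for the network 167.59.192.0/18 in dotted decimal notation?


/18 means 18 network bits, 14 host bits
Binary: 11111111111111111100000000000000
Mask: 255.255.192.0


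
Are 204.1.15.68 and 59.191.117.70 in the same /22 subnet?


Mask: 255.255.252.0
204.1.15.68 AND mask = 204.1.12.0
59.191.117.70 AND mask = 59.191.116.0
No, different subnets (204.1.12.0 vs 59.191.116.0)


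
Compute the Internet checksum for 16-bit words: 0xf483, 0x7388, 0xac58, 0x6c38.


Sum all words (with carry folding):
+ 0xf483 = 0xf483
+ 0x7388 = 0x680c
+ 0xac58 = 0x1465
+ 0x6c38 = 0x809d
One's complement: ~0x809d
Checksum = 0x7f62


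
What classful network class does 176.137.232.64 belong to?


First octet: 176
Binary: 10110000
10xxxxxx -> Class B (128-191)
Class B, default mask 255.255.0.0 (/16)


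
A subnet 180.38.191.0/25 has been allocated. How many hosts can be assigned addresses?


Host bits = 32 - 25 = 7
Total addresses = 2^7 = 128
Usable = total - 2 (network and broadcast)
Usable hosts: 126


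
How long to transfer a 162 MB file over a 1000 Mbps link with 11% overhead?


Effective throughput = 1000 * (1 - 11/100) = 890 Mbps
File size in Mb = 162 * 8 = 1296 Mb
Time = 1296 / 890
Time = 1.4562 seconds


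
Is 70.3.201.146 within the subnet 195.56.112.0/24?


Subnet network: 195.56.112.0
Test IP AND mask: 70.3.201.0
No, 70.3.201.146 is not in 195.56.112.0/24


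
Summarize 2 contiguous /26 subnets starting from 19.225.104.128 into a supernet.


Original prefix: /26
Number of subnets: 2 = 2^1
New prefix = 26 - 1 = 25
Supernet: 19.225.104.128/25


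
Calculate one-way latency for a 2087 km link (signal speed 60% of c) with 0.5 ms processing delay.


Speed = 0.6 * 3e5 km/s = 180000 km/s
Propagation delay = 2087 / 180000 = 0.0116 s = 11.5944 ms
Processing delay = 0.5 ms
Total one-way latency = 12.0944 ms


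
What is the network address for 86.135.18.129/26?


IP:   01010110.10000111.00010010.10000001
Mask: 11111111.11111111.11111111.11000000
AND operation:
Net:  01010110.10000111.00010010.10000000
Network: 86.135.18.128/26


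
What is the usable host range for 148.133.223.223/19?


Network: 148.133.192.0
Broadcast: 148.133.223.255
First usable = network + 1
Last usable = broadcast - 1
Range: 148.133.192.1 to 148.133.223.254


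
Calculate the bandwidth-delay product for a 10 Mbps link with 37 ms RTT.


BDP = bandwidth * RTT
= 10 Mbps * 37 ms
= 10 * 1e6 * 37 / 1000 bits
= 370000 bits
= 46250 bytes
= 45.166 KB
BDP = 370000 bits (46250 bytes)


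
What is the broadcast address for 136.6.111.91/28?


Network: 136.6.111.80/28
Host bits = 4
Set all host bits to 1:
Broadcast: 136.6.111.95


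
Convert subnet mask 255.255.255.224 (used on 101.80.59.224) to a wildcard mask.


Subnet mask: 255.255.255.224
Wildcard = 255.255.255.255 - subnet mask
255 - 255 = 0
255 - 255 = 0
255 - 255 = 0
255 - 224 = 31
Wildcard: 0.0.0.31


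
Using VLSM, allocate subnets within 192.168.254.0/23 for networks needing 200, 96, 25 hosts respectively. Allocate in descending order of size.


200 hosts -> /24 (254 usable): 192.168.254.0/24
96 hosts -> /25 (126 usable): 192.168.255.0/25
25 hosts -> /27 (30 usable): 192.168.255.128/27
Allocation: 192.168.254.0/24 (200 hosts, 254 usable); 192.168.255.0/25 (96 hosts, 126 usable); 192.168.255.128/27 (25 hosts, 30 usable)


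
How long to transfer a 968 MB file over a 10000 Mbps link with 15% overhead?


Effective throughput = 10000 * (1 - 15/100) = 8500 Mbps
File size in Mb = 968 * 8 = 7744 Mb
Time = 7744 / 8500
Time = 0.9111 seconds


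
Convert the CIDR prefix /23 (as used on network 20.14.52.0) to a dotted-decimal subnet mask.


/23 means 23 network bits, 9 host bits
Binary: 11111111111111111111111000000000
Mask: 255.255.254.0


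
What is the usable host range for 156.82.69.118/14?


Network: 156.80.0.0
Broadcast: 156.83.255.255
First usable = network + 1
Last usable = broadcast - 1
Range: 156.80.0.1 to 156.83.255.254


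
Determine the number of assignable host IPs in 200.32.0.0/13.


Host bits = 32 - 13 = 19
Total addresses = 2^19 = 524288
Usable = total - 2 (network and broadcast)
Usable hosts: 524286


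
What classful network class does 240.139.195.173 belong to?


First octet: 240
Binary: 11110000
1111xxxx -> Class E (240-255)
Class E (reserved), default mask N/A


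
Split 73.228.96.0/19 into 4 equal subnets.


New prefix = 19 + 2 = 21
Each subnet has 2048 addresses
  73.228.96.0/21
  73.228.104.0/21
  73.228.112.0/21
  73.228.120.0/21
Subnets: 73.228.96.0/21, 73.228.104.0/21, 73.228.112.0/21, 73.228.120.0/21


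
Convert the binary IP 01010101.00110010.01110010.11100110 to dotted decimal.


01010101 = 85
00110010 = 50
01110010 = 114
11100110 = 230
IP: 85.50.114.230


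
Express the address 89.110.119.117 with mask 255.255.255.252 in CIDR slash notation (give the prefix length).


Binary: 11111111.11111111.11111111.11111100
Count leading 1s
Prefix: /30


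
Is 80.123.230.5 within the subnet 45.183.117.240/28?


Subnet network: 45.183.117.240
Test IP AND mask: 80.123.230.0
No, 80.123.230.5 is not in 45.183.117.240/28


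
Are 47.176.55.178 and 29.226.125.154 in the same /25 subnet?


Mask: 255.255.255.128
47.176.55.178 AND mask = 47.176.55.128
29.226.125.154 AND mask = 29.226.125.128
No, different subnets (47.176.55.128 vs 29.226.125.128)


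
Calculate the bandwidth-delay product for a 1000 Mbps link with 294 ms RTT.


BDP = bandwidth * RTT
= 1000 Mbps * 294 ms
= 1000 * 1e6 * 294 / 1000 bits
= 294000000 bits
= 36750000 bytes
= 35888.6719 KB
BDP = 294000000 bits (36750000 bytes)


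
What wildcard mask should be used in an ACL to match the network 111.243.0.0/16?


Subnet mask: 255.255.0.0
Wildcard = 255.255.255.255 - subnet mask
255 - 255 = 0
255 - 255 = 0
255 - 0 = 255
255 - 0 = 255
Wildcard: 0.0.255.255


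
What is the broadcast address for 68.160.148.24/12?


Network: 68.160.0.0/12
Host bits = 20
Set all host bits to 1:
Broadcast: 68.175.255.255


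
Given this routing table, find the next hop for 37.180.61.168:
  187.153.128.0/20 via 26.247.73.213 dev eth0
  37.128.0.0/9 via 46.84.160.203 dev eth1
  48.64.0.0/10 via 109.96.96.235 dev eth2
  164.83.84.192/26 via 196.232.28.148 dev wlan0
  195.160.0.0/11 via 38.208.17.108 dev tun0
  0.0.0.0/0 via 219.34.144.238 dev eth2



Longest prefix match for 37.180.61.168:
  /20 187.153.128.0: no
  /9 37.128.0.0: MATCH
  /10 48.64.0.0: no
  /26 164.83.84.192: no
  /11 195.160.0.0: no
  /0 0.0.0.0: MATCH
Selected: next-hop 46.84.160.203 via eth1 (matched /9)


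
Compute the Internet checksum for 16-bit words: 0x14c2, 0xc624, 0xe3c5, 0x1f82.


Sum all words (with carry folding):
+ 0x14c2 = 0x14c2
+ 0xc624 = 0xdae6
+ 0xe3c5 = 0xbeac
+ 0x1f82 = 0xde2e
One's complement: ~0xde2e
Checksum = 0x21d1


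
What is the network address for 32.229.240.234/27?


IP:   00100000.11100101.11110000.11101010
Mask: 11111111.11111111.11111111.11100000
AND operation:
Net:  00100000.11100101.11110000.11100000
Network: 32.229.240.224/27


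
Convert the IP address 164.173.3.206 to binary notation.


164 = 10100100
173 = 10101101
3 = 00000011
206 = 11001110
Binary: 10100100.10101101.00000011.11001110


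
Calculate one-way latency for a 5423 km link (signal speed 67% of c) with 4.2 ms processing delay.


Speed = 0.67 * 3e5 km/s = 201000 km/s
Propagation delay = 5423 / 201000 = 0.027 s = 26.9801 ms
Processing delay = 4.2 ms
Total one-way latency = 31.1801 ms


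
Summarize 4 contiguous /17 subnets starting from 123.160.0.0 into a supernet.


Original prefix: /17
Number of subnets: 4 = 2^2
New prefix = 17 - 2 = 15
Supernet: 123.160.0.0/15


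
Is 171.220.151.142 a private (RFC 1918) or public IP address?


RFC 1918 private ranges:
  10.0.0.0/8 (10.0.0.0 - 10.255.255.255)
  172.16.0.0/12 (172.16.0.0 - 172.31.255.255)
  192.168.0.0/16 (192.168.0.0 - 192.168.255.255)
Public (not in any RFC 1918 range)


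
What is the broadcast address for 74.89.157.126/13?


Network: 74.88.0.0/13
Host bits = 19
Set all host bits to 1:
Broadcast: 74.95.255.255


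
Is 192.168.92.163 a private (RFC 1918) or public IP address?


RFC 1918 private ranges:
  10.0.0.0/8 (10.0.0.0 - 10.255.255.255)
  172.16.0.0/12 (172.16.0.0 - 172.31.255.255)
  192.168.0.0/16 (192.168.0.0 - 192.168.255.255)
Private (in 192.168.0.0/16)


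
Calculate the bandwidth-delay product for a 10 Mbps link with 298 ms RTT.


BDP = bandwidth * RTT
= 10 Mbps * 298 ms
= 10 * 1e6 * 298 / 1000 bits
= 2980000 bits
= 372500 bytes
= 363.7695 KB
BDP = 2980000 bits (372500 bytes)


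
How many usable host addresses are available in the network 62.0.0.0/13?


Host bits = 32 - 13 = 19
Total addresses = 2^19 = 524288
Usable = total - 2 (network and broadcast)
Usable hosts: 524286


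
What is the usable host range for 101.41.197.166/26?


Network: 101.41.197.128
Broadcast: 101.41.197.191
First usable = network + 1
Last usable = broadcast - 1
Range: 101.41.197.129 to 101.41.197.190


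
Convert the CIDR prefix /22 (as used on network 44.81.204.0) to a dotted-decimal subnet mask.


/22 means 22 network bits, 10 host bits
Binary: 11111111111111111111110000000000
Mask: 255.255.252.0


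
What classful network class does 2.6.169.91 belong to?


First octet: 2
Binary: 00000010
0xxxxxxx -> Class A (1-126)
Class A, default mask 255.0.0.0 (/8)


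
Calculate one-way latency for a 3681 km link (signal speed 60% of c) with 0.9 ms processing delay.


Speed = 0.6 * 3e5 km/s = 180000 km/s
Propagation delay = 3681 / 180000 = 0.0204 s = 20.45 ms
Processing delay = 0.9 ms
Total one-way latency = 21.35 ms


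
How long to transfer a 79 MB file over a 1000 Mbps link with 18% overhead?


Effective throughput = 1000 * (1 - 18/100) = 820.0 Mbps
File size in Mb = 79 * 8 = 632 Mb
Time = 632 / 820.0
Time = 0.7707 seconds


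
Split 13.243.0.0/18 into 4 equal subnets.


New prefix = 18 + 2 = 20
Each subnet has 4096 addresses
  13.243.0.0/20
  13.243.16.0/20
  13.243.32.0/20
  13.243.48.0/20
Subnets: 13.243.0.0/20, 13.243.16.0/20, 13.243.32.0/20, 13.243.48.0/20


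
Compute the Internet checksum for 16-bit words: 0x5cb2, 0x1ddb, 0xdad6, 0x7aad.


Sum all words (with carry folding):
+ 0x5cb2 = 0x5cb2
+ 0x1ddb = 0x7a8d
+ 0xdad6 = 0x5564
+ 0x7aad = 0xd011
One's complement: ~0xd011
Checksum = 0x2fee


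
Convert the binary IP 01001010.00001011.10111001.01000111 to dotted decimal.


01001010 = 74
00001011 = 11
10111001 = 185
01000111 = 71
IP: 74.11.185.71


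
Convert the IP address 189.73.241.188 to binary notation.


189 = 10111101
73 = 01001001
241 = 11110001
188 = 10111100
Binary: 10111101.01001001.11110001.10111100


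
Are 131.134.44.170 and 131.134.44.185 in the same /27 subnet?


Mask: 255.255.255.224
131.134.44.170 AND mask = 131.134.44.160
131.134.44.185 AND mask = 131.134.44.160
Yes, same subnet (131.134.44.160)


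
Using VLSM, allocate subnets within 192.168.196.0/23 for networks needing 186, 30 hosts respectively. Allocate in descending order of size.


186 hosts -> /24 (254 usable): 192.168.196.0/24
30 hosts -> /27 (30 usable): 192.168.197.0/27
Allocation: 192.168.196.0/24 (186 hosts, 254 usable); 192.168.197.0/27 (30 hosts, 30 usable)


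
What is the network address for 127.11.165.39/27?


IP:   01111111.00001011.10100101.00100111
Mask: 11111111.11111111.11111111.11100000
AND operation:
Net:  01111111.00001011.10100101.00100000
Network: 127.11.165.32/27


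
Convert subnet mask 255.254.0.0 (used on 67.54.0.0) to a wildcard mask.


Subnet mask: 255.254.0.0
Wildcard = 255.255.255.255 - subnet mask
255 - 255 = 0
255 - 254 = 1
255 - 0 = 255
255 - 0 = 255
Wildcard: 0.1.255.255


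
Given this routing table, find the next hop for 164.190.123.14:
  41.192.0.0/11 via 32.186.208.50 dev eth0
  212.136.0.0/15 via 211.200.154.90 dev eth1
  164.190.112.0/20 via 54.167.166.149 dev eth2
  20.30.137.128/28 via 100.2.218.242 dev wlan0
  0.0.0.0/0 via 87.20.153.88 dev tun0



Longest prefix match for 164.190.123.14:
  /11 41.192.0.0: no
  /15 212.136.0.0: no
  /20 164.190.112.0: MATCH
  /28 20.30.137.128: no
  /0 0.0.0.0: MATCH
Selected: next-hop 54.167.166.149 via eth2 (matched /20)


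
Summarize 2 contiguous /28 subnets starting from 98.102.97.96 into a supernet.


Original prefix: /28
Number of subnets: 2 = 2^1
New prefix = 28 - 1 = 27
Supernet: 98.102.97.96/27


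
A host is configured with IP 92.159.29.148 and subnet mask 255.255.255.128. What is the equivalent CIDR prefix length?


Binary: 11111111.11111111.11111111.10000000
Count leading 1s
Prefix: /25


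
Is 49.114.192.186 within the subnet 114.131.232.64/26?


Subnet network: 114.131.232.64
Test IP AND mask: 49.114.192.128
No, 49.114.192.186 is not in 114.131.232.64/26


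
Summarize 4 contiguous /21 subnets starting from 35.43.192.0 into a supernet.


Original prefix: /21
Number of subnets: 4 = 2^2
New prefix = 21 - 2 = 19
Supernet: 35.43.192.0/19


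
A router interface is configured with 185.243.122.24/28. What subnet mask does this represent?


/28 means 28 network bits, 4 host bits
Binary: 11111111111111111111111111110000
Mask: 255.255.255.240


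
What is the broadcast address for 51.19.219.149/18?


Network: 51.19.192.0/18
Host bits = 14
Set all host bits to 1:
Broadcast: 51.19.255.255


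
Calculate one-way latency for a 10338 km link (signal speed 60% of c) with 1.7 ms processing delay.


Speed = 0.6 * 3e5 km/s = 180000 km/s
Propagation delay = 10338 / 180000 = 0.0574 s = 57.4333 ms
Processing delay = 1.7 ms
Total one-way latency = 59.1333 ms


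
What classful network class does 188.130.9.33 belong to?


First octet: 188
Binary: 10111100
10xxxxxx -> Class B (128-191)
Class B, default mask 255.255.0.0 (/16)


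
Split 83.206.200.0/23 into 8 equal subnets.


New prefix = 23 + 3 = 26
Each subnet has 64 addresses
  83.206.200.0/26
  83.206.200.64/26
  83.206.200.128/26
  83.206.200.192/26
  83.206.201.0/26
  83.206.201.64/26
  83.206.201.128/26
  83.206.201.192/26
Subnets: 83.206.200.0/26, 83.206.200.64/26, 83.206.200.128/26, 83.206.200.192/26, 83.206.201.0/26, 83.206.201.64/26, 83.206.201.128/26, 83.206.201.192/26


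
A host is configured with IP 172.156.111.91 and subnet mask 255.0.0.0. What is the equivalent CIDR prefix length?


Binary: 11111111.00000000.00000000.00000000
Count leading 1s
Prefix: /8


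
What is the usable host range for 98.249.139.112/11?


Network: 98.224.0.0
Broadcast: 98.255.255.255
First usable = network + 1
Last usable = broadcast - 1
Range: 98.224.0.1 to 98.255.255.254


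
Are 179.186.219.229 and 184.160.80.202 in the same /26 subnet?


Mask: 255.255.255.192
179.186.219.229 AND mask = 179.186.219.192
184.160.80.202 AND mask = 184.160.80.192
No, different subnets (179.186.219.192 vs 184.160.80.192)


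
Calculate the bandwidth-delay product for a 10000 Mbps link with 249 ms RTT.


BDP = bandwidth * RTT
= 10000 Mbps * 249 ms
= 10000 * 1e6 * 249 / 1000 bits
= 2490000000 bits
= 311250000 bytes
= 303955.0781 KB
BDP = 2490000000 bits (311250000 bytes)


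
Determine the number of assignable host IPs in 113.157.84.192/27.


Host bits = 32 - 27 = 5
Total addresses = 2^5 = 32
Usable = total - 2 (network and broadcast)
Usable hosts: 30


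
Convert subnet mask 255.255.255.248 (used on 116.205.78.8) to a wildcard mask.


Subnet mask: 255.255.255.248
Wildcard = 255.255.255.255 - subnet mask
255 - 255 = 0
255 - 255 = 0
255 - 255 = 0
255 - 248 = 7
Wildcard: 0.0.0.7


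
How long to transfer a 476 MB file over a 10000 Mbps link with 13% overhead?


Effective throughput = 10000 * (1 - 13/100) = 8700 Mbps
File size in Mb = 476 * 8 = 3808 Mb
Time = 3808 / 8700
Time = 0.4377 seconds


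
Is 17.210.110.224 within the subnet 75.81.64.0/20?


Subnet network: 75.81.64.0
Test IP AND mask: 17.210.96.0
No, 17.210.110.224 is not in 75.81.64.0/20


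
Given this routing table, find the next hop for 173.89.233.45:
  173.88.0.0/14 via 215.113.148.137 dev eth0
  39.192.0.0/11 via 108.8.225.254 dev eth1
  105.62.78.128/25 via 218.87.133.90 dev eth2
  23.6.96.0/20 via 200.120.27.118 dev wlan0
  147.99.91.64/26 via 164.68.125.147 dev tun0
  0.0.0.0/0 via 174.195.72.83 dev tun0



Longest prefix match for 173.89.233.45:
  /14 173.88.0.0: MATCH
  /11 39.192.0.0: no
  /25 105.62.78.128: no
  /20 23.6.96.0: no
  /26 147.99.91.64: no
  /0 0.0.0.0: MATCH
Selected: next-hop 215.113.148.137 via eth0 (matched /14)


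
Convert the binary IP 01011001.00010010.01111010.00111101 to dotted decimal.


01011001 = 89
00010010 = 18
01111010 = 122
00111101 = 61
IP: 89.18.122.61


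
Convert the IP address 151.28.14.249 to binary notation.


151 = 10010111
28 = 00011100
14 = 00001110
249 = 11111001
Binary: 10010111.00011100.00001110.11111001


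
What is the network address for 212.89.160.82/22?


IP:   11010100.01011001.10100000.01010010
Mask: 11111111.11111111.11111100.00000000
AND operation:
Net:  11010100.01011001.10100000.00000000
Network: 212.89.160.0/22


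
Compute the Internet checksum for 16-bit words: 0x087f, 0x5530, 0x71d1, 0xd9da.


Sum all words (with carry folding):
+ 0x087f = 0x087f
+ 0x5530 = 0x5daf
+ 0x71d1 = 0xcf80
+ 0xd9da = 0xa95b
One's complement: ~0xa95b
Checksum = 0x56a4


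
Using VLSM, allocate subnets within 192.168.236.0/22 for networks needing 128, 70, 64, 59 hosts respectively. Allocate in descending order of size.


128 hosts -> /24 (254 usable): 192.168.236.0/24
70 hosts -> /25 (126 usable): 192.168.237.0/25
64 hosts -> /25 (126 usable): 192.168.237.128/25
59 hosts -> /26 (62 usable): 192.168.238.0/26
Allocation: 192.168.236.0/24 (128 hosts, 254 usable); 192.168.237.0/25 (70 hosts, 126 usable); 192.168.237.128/25 (64 hosts, 126 usable); 192.168.238.0/26 (59 hosts, 62 usable)
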